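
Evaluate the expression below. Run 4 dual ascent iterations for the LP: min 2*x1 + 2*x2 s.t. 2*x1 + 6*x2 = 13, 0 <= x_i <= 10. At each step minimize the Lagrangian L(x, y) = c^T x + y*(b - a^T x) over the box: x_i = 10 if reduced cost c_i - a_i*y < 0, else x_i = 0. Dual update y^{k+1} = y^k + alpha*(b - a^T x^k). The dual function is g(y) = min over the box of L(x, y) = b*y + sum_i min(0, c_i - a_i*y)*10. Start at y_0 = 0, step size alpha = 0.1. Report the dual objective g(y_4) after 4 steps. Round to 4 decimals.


Dual ascent for LP: min 2*x1 + 2*x2, 2*x1 + 6*x2 = 13, 0 <= x_i <= 10
Step 1: y^k = 0.0, reduced costs: (2.0, 2.0)
  x^k = (0.0, 0.0), subgradient = b - a^T x = 13.0
  y^{k+1} = 0.0 + 0.1*13.0 = 1.3
Step 2: y^k = 1.3, reduced costs: (-0.6, -5.8)
  x^k = (10.0, 10.0), subgradient = b - a^T x = -67.0
  y^{k+1} = 1.3 + 0.1*-67.0 = -5.4
Step 3: y^k = -5.4, reduced costs: (12.8, 34.4)
  x^k = (0.0, 0.0), subgradient = b - a^T x = 13.0
  y^{k+1} = -5.4 + 0.1*13.0 = -4.1
Step 4: y^k = -4.1, reduced costs: (10.2, 26.6)
  x^k = (0.0, 0.0), subgradient = b - a^T x = 13.0
  y^{k+1} = -4.1 + 0.1*13.0 = -2.8
Dual objective at y_4 = -2.8: reduced costs (7.6, 18.8), box minimizer x = (0.0, 0.0)
g(y_4) = b*y + (c1 - a1*y)*x1 + (c2 - a2*y)*x2 = 13*(-2.8) + 7.6*0.0 + 18.8*0.0 = -36.4 + 0.0 + 0.0 = -36.4


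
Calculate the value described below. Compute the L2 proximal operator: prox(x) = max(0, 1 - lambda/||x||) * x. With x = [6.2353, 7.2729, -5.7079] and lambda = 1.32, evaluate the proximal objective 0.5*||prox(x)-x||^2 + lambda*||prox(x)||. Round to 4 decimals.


Step 1: Compute ||x||.
||x|| = 11.1514
Step 2: Compute scaling factor.
scale = max(0, 1 - 1.32/11.1514) = 0.8816
Step 3: prox(x) = [5.4972, 6.412, -5.0323]
||prox(x)|| = 9.8314
Step 4: Proximal objective.
0.5*||prox-x||^2 = 0.8712
lambda*||prox|| = 12.9774
Total = 13.8487


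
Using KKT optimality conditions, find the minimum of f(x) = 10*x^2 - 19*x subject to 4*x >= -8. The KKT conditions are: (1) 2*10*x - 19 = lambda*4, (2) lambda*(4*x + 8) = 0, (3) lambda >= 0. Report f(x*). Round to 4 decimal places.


Step 1: Try lambda = 0 (constraint inactive).
Stationarity: 2*10*x - 19 = 0
x* = 19/(2*10) = 0.95
Check constraint: 4*0.95 = 3.8 >= -8 -- satisfied.
Step 2: Compute optimal value.
f(x*) = 10*0.95^2 - 19*0.95 = -9.025


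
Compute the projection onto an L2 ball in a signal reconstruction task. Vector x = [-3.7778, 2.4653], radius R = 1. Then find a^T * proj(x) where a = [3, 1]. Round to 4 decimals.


Step 1: Compute ||x|| (intermediates to 6 decimals).
||x|| = sqrt((-3.7778)^2 + 2.4653^2) = 4.511039
Step 2: Project.
Since ||x|| > R, scale = R/||x|| = 1/4.511039 = 0.221678, proj(x) = scale * x
proj(x) = [-0.837455, 0.546503]
Step 3: Dot product.
a^T * proj(x) = 3*(-0.837455) + 1*0.546503 = -1.9659


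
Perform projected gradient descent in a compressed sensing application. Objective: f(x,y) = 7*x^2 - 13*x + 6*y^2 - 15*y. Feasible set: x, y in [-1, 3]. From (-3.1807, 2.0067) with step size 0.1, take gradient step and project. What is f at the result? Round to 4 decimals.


Step 1: Compute gradient at (-3.1807, 2.0067).
grad_x = 2*7*-3.1807 - 13 = -57.5298
grad_y = 2*6*2.0067 - 15 = 9.0804
Step 2: Gradient step.
x_raw = -3.1807 - 0.1*-57.5298 = 2.5723
y_raw = 2.0067 - 0.1*9.0804 = 1.0987
Step 3: Project onto [-1, 3].
x_proj = clip(2.5723) = 2.5723
y_proj = clip(1.0987) = 1.0987
Step 4: Evaluate f.
f(2.5723, 1.0987) = 3.6392


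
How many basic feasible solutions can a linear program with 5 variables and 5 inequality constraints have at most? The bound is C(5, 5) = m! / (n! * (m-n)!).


Each vertex corresponds to some choice of n active constraints out of m, so the number of vertices is at most C(m, n) = m! / (n!(m-n)!).
m = 5, n = 5
Numerator: 5 * 4 * 3 * 2 * 1
Denominator: 5! = 120
C(5, 5) = 1


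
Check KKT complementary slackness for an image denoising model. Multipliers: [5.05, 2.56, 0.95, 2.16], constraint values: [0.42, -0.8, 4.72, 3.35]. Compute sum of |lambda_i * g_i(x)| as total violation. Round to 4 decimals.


KKT complementary slackness check:
lambda_1 * g_1 = 5.05 * 0.42 = 2.121
lambda_2 * g_2 = 2.56 * -0.8 = -2.048
lambda_3 * g_3 = 0.95 * 4.72 = 4.484
lambda_4 * g_4 = 2.16 * 3.35 = 7.236
Total violation = 2.121 + 2.048 + 4.484 + 7.236 = 15.889


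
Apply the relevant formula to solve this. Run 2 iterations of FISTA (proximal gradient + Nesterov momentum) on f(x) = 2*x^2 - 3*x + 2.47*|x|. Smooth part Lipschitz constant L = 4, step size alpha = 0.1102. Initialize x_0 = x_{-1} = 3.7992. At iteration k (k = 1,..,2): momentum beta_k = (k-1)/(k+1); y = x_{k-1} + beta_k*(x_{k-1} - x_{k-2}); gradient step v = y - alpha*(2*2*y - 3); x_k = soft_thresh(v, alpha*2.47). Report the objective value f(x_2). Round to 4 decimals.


FISTA on f(x) = 2*x^2 - 3*x + 2.47*|x|
L = 4, alpha = 0.1102
Iteration 1: beta = 0.0, y = 3.7992 + 0.0*(3.7992 - 3.7992) = 3.7992
  grad(y) = 12.1968, v = y - alpha*grad = 2.4551
  prox(v) = soft_thresh(2.4551, 0.2722) = 2.1829
Iteration 2: beta = 0.3333, y = 2.1829 + 0.3333*(2.1829 - 3.7992) = 1.6442
  grad(y) = 3.5766, v = y - alpha*grad = 1.25
  prox(v) = soft_thresh(1.25, 0.2722) = 0.9778
f(x_2) = 2*0.9778^2 - 3*0.9778 + 2.47*|0.9778| = 1.394


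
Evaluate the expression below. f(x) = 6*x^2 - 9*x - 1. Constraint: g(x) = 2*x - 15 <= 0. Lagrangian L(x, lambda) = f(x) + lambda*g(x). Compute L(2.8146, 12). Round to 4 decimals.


Step 1: Evaluate f(x).
f(2.8146) = 6*2.8146^2 - 9*2.8146 - 1 = 21.2004
Step 2: Evaluate g(x).
g(2.8146) = 2*2.8146 - 15 = -9.3708
Step 3: Compute Lagrangian.
L = 21.2004 + 12*-9.3708 = -91.2492


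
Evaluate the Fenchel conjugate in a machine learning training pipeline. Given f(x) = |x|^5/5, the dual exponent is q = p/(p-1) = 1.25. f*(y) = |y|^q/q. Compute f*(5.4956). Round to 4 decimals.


The conjugate exponent q satisfies 1/p + 1/q = 1.
p = 5, so q = 5/(5 - 1) = 1.25
|y|^q = 5.4956^1.25 = 8.4143
f*(5.4956) = 8.4143 / 1.25 = 6.7315


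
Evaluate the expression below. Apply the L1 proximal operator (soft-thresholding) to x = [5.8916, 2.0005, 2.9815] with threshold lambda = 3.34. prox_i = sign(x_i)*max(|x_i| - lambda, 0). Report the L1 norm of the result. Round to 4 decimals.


Soft-thresholding with lambda = 3.34:
prox(5.8916) = sign(5.8916)*max(|5.8916| - 3.34, 0) = 2.5516
prox(2.0005) = sign(2.0005)*max(|2.0005| - 3.34, 0) = 0.0
prox(2.9815) = sign(2.9815)*max(|2.9815| - 3.34, 0) = 0.0
prox(x) = [2.5516, 0.0, 0.0]
||prox(x)||_1 = 2.5516 + 0.0 + 0.0 = 2.5516


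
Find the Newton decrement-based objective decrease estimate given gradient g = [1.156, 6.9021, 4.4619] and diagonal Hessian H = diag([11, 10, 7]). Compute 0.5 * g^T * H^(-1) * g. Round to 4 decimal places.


Step 1: H is diagonal, so H^(-1) * g = [0.1051, 0.6902, 0.6374].
Step 2: g^T H^(-1) g = sum_i g_i^2 / H_ii
  = (1.156)^2/11 + (6.9021)^2/10 + (4.4619)^2/7
  = 0.1215 + 4.7639 + 2.8441 = 7.7295
Step 3: Objective decrease = 0.5 * g^T H^(-1) g = 3.8647


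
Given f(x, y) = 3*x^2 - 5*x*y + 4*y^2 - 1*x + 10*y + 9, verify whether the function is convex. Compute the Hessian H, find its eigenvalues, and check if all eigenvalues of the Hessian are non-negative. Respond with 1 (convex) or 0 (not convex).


The Hessian of f(x,y) = 3*x^2 - 5*x*y + 4*y^2 - 1*x + 10*y + 9 is:
H = [[6, -5], [-5, 8]]
Trace = 6 + 8 = 14
Determinant = 6*8 - (-5)^2 = 23
Discriminant = (14)^2 - 4*23 = 104.0
Eigenvalues: lambda_1 = 1.901, lambda_2 = 12.099
The function is convex.

1


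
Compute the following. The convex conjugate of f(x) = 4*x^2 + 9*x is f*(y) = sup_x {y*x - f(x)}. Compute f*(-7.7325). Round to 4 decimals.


f*(y) = sup_x {y*x - a*x^2 - b*x} = sup_x {(y-b)*x - a*x^2}
FOC: (y - b) - 2a*x = 0 => x* = (y - b)/(2a)
x* = (-7.7325 - 9)/(2*4) = -2.0916
f*(-7.7325) = (y-b)^2/(4a) = (-7.7325 - 9)^2/(4*4)
= 279.9766/16 = 17.4985


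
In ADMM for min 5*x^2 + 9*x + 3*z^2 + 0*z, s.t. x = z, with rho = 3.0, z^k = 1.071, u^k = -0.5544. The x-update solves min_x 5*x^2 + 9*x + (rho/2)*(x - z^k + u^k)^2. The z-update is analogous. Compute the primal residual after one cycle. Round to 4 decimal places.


ADMM iteration with rho = 3.0, z^k = 1.071, u^k = -0.5544
Step 1: x-update.
Minimize 5*x^2 + 9*x + (3.0/2)*(x - 1.071 - 0.5544)^2
FOC: (2*5 + 3.0)*x = -9 + 3.0*(1.071 + 0.5544)
x^{k+1} = -0.3172
Step 2: z-update.
Minimize 3*z^2 + 0*z + (3.0/2)*(-0.3172 - z - 0.5544)^2
FOC: (2*3 + 3.0)*z = 0 + 3.0*(-0.3172 - 0.5544)
z^{k+1} = -0.2905
Step 3: u-update.
u^{k+1} = -0.5544 - 0.3172 + 0.2905 = -0.5811
Step 4: Primal residual = |-0.3172 + 0.2905| = 0.0267


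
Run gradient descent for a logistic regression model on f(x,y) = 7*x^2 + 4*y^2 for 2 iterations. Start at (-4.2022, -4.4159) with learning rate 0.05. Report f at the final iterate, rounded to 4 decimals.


Gradient descent on f(x,y) = 7*x^2 + 4*y^2.
Starting point: (-4.2022, -4.4159), alpha = 0.05
Step 1: grad_x = 2*7*-4.2022 = -58.8308, grad_y = 2*4*-4.4159 = -35.3272
  x_1 = -4.2022 - 0.05*-58.8308 = -1.2607
  y_1 = -4.4159 - 0.05*-35.3272 = -2.6495
Step 2: grad_x = 2*7*-1.2607 = -17.6492, grad_y = 2*4*-2.6495 = -21.1963
  x_2 = -1.2607 - 0.05*-17.6492 = -0.3782
  y_2 = -2.6495 - 0.05*-21.1963 = -1.5897
f(-0.3782, -1.5897) = 7*(-0.3782)^2 + 4*(-1.5897)^2 = 11.1101


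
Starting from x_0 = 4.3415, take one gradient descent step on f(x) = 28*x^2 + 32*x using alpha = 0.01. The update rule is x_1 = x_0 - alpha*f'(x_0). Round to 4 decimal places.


We compute the gradient at x_0 and apply the update.
f'(x) = 56*x + 32
f'(4.3415) = 56*4.3415 + 32 = 275.124
x_1 = 4.3415 - 0.01*275.124 = 1.5903


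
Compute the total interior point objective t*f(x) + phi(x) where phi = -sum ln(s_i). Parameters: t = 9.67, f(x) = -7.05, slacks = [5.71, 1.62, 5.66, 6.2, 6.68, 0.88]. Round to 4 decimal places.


Step 1: Compute log-barrier.
ln values: [1.7422, 0.4824, 1.7334, 1.8245, 1.8991, -0.1278]
phi = -(1.7422 + 0.4824 + 1.7334 + 1.8245 + 1.8991 - 0.1278) = -7.5539
Step 2: Compute augmented objective.
t*f(x) = 9.67*-7.05 = -68.1735
Total = -68.1735 - 7.5539 = -75.7274


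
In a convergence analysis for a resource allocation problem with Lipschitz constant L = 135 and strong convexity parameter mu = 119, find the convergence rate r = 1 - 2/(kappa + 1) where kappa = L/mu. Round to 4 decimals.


Step 1: Compute the condition number.
kappa = L/mu = 135/119 = 1.1345
Step 2: Compute the convergence rate.
r = 1 - 2/(kappa + 1) = 1 - 2*mu/(L + mu) = (L - mu)/(L + mu) = 16/254 = 0.063


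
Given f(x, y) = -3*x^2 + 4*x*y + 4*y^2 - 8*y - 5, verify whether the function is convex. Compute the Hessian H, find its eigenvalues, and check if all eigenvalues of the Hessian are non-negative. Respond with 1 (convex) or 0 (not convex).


The Hessian of f(x,y) = -3*x^2 + 4*x*y + 4*y^2 - 8*y - 5 is:
H = [[-6, 4], [4, 8]]
Trace = -6 + 8 = 2
Determinant = -6*8 - (4)^2 = -64
Discriminant = (2)^2 - 4*-64 = 260.0
Eigenvalues: lambda_1 = -7.0623, lambda_2 = 9.0623
The function is not convex.

0


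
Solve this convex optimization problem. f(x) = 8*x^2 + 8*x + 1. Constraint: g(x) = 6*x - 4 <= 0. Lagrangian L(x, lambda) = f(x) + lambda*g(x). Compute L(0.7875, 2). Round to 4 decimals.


Step 1: Evaluate f(x).
f(0.7875) = 8*0.7875^2 + 8*0.7875 + 1 = 12.2613
Step 2: Evaluate g(x).
g(0.7875) = 6*0.7875 - 4 = 0.725
Step 3: Compute Lagrangian.
L = 12.2613 + 2*0.725 = 13.7113


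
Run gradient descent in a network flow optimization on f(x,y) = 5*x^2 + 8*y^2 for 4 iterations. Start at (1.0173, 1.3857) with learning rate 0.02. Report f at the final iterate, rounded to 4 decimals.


Gradient descent on f(x,y) = 5*x^2 + 8*y^2.
Starting point: (1.0173, 1.3857), alpha = 0.02
Step 1: grad_x = 2*5*1.0173 = 10.173, grad_y = 2*8*1.3857 = 22.1712
  x_1 = 1.0173 - 0.02*10.173 = 0.8138
  y_1 = 1.3857 - 0.02*22.1712 = 0.9423
Step 2: grad_x = 2*5*0.8138 = 8.1384, grad_y = 2*8*0.9423 = 15.0764
  x_2 = 0.8138 - 0.02*8.1384 = 0.6511
  y_2 = 0.9423 - 0.02*15.0764 = 0.6407
Step 3: grad_x = 2*5*0.6511 = 6.5107, grad_y = 2*8*0.6407 = 10.252
  x_3 = 0.6511 - 0.02*6.5107 = 0.5209
  y_3 = 0.6407 - 0.02*10.252 = 0.4357
Step 4: grad_x = 2*5*0.5209 = 5.2086, grad_y = 2*8*0.4357 = 6.9713
  x_4 = 0.5209 - 0.02*5.2086 = 0.4167
  y_4 = 0.4357 - 0.02*6.9713 = 0.2963
f(0.4167, 0.2963) = 5*0.4167^2 + 8*0.2963^2 = 1.5704


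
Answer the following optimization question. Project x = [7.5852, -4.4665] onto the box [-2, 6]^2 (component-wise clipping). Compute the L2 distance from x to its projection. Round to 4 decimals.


Project each component onto [-2, 6].
clip(7.5852) = 6.0, clip(-4.4665) = -2.0
Projection = [6.0, -2.0]
Squared diffs: [2.5129, 6.0836]
Distance = sqrt(8.5965) = 2.932


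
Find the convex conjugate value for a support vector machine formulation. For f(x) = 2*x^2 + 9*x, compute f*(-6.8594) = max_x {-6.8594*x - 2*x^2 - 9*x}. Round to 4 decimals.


f*(y) = sup_x {y*x - a*x^2 - b*x} = sup_x {(y-b)*x - a*x^2}
FOC: (y - b) - 2a*x = 0 => x* = (y - b)/(2a)
x* = (-6.8594 - 9)/(2*2) = -3.9649
f*(-6.8594) = (y-b)^2/(4a) = (-6.8594 - 9)^2/(4*2)
= 251.5206/8 = 31.4401


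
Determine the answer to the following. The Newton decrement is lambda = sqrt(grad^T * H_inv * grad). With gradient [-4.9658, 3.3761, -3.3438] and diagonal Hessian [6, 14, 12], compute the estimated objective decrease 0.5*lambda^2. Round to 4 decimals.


Step 1: H is diagonal, so H^(-1) * g = [-0.8276, 0.2412, -0.2787].
Step 2: g^T H^(-1) g = sum_i g_i^2 / H_ii
  = (-4.9658)^2/6 + (3.3761)^2/14 + (-3.3438)^2/12
  = 4.1099 + 0.8141 + 0.9317 = 5.8558
Step 3: Objective decrease = 0.5 * g^T H^(-1) g = 2.9279


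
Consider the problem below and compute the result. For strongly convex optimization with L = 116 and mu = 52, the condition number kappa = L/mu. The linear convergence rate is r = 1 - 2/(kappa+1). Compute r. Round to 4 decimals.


Step 1: Compute the condition number.
kappa = L/mu = 116/52 = 2.2308
Step 2: Compute the convergence rate.
r = 1 - 2/(kappa + 1) = 1 - 2*mu/(L + mu) = (L - mu)/(L + mu) = 64/168 = 0.381


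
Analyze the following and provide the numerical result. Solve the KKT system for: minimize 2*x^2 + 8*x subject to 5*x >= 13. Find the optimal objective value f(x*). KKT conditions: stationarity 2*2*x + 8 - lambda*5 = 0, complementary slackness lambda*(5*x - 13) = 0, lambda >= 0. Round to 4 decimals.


Step 1: Try lambda = 0 (constraint inactive).
x_unc = -8/(2*2) = -2.0
Check: 5*-2.0 = -10.0 < 13 -- violated!
Step 2: Constraint must be active: 5*x = 13
x* = 13/5 = 2.6
lambda = (2*2*2.6 + 8)/5 = 3.68
Step 3: Compute optimal value.
f(x*) = 2*2.6^2 + 8*2.6 = 34.32


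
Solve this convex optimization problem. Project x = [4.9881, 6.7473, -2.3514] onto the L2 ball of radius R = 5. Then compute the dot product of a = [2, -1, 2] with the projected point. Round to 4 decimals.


Step 1: Compute ||x|| (intermediates to 6 decimals).
||x|| = sqrt(4.9881^2 + 6.7473^2 + (-2.3514)^2) = 8.714143
Step 2: Project.
Since ||x|| > R, scale = R/||x|| = 5/8.714143 = 0.57378, proj(x) = scale * x
proj(x) = [2.862072, 3.871466, -1.349186]
Step 3: Dot product.
a^T * proj(x) = 2*2.862072 - 1*3.871466 + 2*(-1.349186) = -0.8457


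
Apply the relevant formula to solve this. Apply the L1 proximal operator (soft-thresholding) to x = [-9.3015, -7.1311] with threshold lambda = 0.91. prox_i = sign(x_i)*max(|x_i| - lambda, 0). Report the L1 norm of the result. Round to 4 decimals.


Soft-thresholding with lambda = 0.91:
prox(-9.3015) = sign(-9.3015)*max(|-9.3015| - 0.91, 0) = -8.3915
prox(-7.1311) = sign(-7.1311)*max(|-7.1311| - 0.91, 0) = -6.2211
prox(x) = [-8.3915, -6.2211]
||prox(x)||_1 = 8.3915 + 6.2211 = 14.6126


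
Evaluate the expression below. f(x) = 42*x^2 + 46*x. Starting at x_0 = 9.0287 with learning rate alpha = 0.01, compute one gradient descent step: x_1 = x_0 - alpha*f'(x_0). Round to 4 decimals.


We compute the gradient at x_0 and apply the update.
f'(x) = 84*x + 46
f'(9.0287) = 84*9.0287 + 46 = 804.4108
x_1 = 9.0287 - 0.01*804.4108 = 0.9846


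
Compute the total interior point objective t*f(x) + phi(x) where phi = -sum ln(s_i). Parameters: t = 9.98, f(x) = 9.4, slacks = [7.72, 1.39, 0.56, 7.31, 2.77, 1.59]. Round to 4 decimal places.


Step 1: Compute log-barrier.
ln values: [2.0438, 0.3293, -0.5798, 1.9892, 1.0188, 0.4637]
phi = -(2.0438 + 0.3293 - 0.5798 + 1.9892 + 1.0188 + 0.4637) = -5.2651
Step 2: Compute augmented objective.
t*f(x) = 9.98*9.4 = 93.812
Total = 93.812 - 5.2651 = 88.5469


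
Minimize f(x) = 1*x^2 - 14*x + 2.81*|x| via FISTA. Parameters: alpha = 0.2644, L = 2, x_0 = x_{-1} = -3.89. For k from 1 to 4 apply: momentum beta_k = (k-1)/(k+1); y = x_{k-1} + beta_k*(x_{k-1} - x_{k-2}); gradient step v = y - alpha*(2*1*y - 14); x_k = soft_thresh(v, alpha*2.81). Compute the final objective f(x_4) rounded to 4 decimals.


FISTA on f(x) = 1*x^2 - 14*x + 2.81*|x|
L = 2, alpha = 0.2644
Iteration 1: beta = 0.0, y = -3.89 + 0.0*(-3.89 + 3.89) = -3.89
  grad(y) = -21.78, v = y - alpha*grad = 1.8686
  prox(v) = soft_thresh(1.8686, 0.743) = 1.1257
Iteration 2: beta = 0.3333, y = 1.1257 + 0.3333*(1.1257 + 3.89) = 2.7976
  grad(y) = -8.4049, v = y - alpha*grad = 5.0198
  prox(v) = soft_thresh(5.0198, 0.743) = 4.2768
Iteration 3: beta = 0.5, y = 4.2768 + 0.5*(4.2768 - 1.1257) = 5.8524
  grad(y) = -2.2951, v = y - alpha*grad = 6.4593
  prox(v) = soft_thresh(6.4593, 0.743) = 5.7163
Iteration 4: beta = 0.6, y = 5.7163 + 0.6*(5.7163 - 4.2768) = 6.58
  grad(y) = -0.84, v = y - alpha*grad = 6.8021
  prox(v) = soft_thresh(6.8021, 0.743) = 6.0591
f(x_4) = 1*6.0591^2 - 14*6.0591 + 2.81*|6.0591| = -31.0886


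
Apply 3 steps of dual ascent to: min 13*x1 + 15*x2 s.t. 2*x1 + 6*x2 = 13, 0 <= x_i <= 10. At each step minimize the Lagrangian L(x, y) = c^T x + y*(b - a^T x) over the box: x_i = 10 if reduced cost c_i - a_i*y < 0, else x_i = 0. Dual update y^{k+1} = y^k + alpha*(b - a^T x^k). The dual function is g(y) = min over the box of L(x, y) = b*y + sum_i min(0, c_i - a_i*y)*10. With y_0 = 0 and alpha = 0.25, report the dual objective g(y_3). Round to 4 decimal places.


Dual ascent for LP: min 13*x1 + 15*x2, 2*x1 + 6*x2 = 13, 0 <= x_i <= 10
Step 1: y^k = 0.0, reduced costs: (13.0, 15.0)
  x^k = (0.0, 0.0), subgradient = b - a^T x = 13.0
  y^{k+1} = 0.0 + 0.25*13.0 = 3.25
Step 2: y^k = 3.25, reduced costs: (6.5, -4.5)
  x^k = (0.0, 10.0), subgradient = b - a^T x = -47.0
  y^{k+1} = 3.25 + 0.25*-47.0 = -8.5
Step 3: y^k = -8.5, reduced costs: (30.0, 66.0)
  x^k = (0.0, 0.0), subgradient = b - a^T x = 13.0
  y^{k+1} = -8.5 + 0.25*13.0 = -5.25
Dual objective at y_3 = -5.25: reduced costs (23.5, 46.5), box minimizer x = (0.0, 0.0)
g(y_3) = b*y + (c1 - a1*y)*x1 + (c2 - a2*y)*x2 = 13*(-5.25) + 23.5*0.0 + 46.5*0.0 = -68.25 + 0.0 + 0.0 = -68.25


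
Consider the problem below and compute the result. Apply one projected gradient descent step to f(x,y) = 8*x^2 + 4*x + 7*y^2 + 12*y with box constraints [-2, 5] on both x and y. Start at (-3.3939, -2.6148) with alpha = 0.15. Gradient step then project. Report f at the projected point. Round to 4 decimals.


Step 1: Compute gradient at (-3.3939, -2.6148).
grad_x = 2*8*-3.3939 + 4 = -50.3024
grad_y = 2*7*-2.6148 + 12 = -24.6072
Step 2: Gradient step.
x_raw = -3.3939 - 0.15*-50.3024 = 4.1515
y_raw = -2.6148 - 0.15*-24.6072 = 1.0763
Step 3: Project onto [-2, 5].
x_proj = clip(4.1515) = 4.1515
y_proj = clip(1.0763) = 1.0763
Step 4: Evaluate f.
f(4.1515, 1.0763) = 175.5068


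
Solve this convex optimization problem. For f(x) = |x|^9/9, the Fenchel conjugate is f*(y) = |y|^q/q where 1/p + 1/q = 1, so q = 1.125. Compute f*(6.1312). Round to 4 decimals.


The conjugate exponent q satisfies 1/p + 1/q = 1.
p = 9, so q = 9/(9 - 1) = 1.125
|y|^q = 6.1312^1.125 = 7.6911
f*(6.1312) = 7.6911 / 1.125 = 6.8365


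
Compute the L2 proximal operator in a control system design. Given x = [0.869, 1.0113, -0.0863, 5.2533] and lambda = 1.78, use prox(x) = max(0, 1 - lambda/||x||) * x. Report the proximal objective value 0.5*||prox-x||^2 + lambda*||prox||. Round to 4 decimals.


Step 1: Compute ||x||.
||x|| = 5.4206
Step 2: Compute scaling factor.
scale = max(0, 1 - 1.78/5.4206) = 0.6716
Step 3: prox(x) = [0.5836, 0.6792, -0.058, 3.5282]
||prox(x)|| = 3.6406
Step 4: Proximal objective.
0.5*||prox-x||^2 = 1.5842
lambda*||prox|| = 6.4803
Total = 8.0644


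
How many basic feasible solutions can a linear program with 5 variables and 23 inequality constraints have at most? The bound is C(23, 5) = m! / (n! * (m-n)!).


Each vertex corresponds to some choice of n active constraints out of m, so the number of vertices is at most C(m, n) = m! / (n!(m-n)!).
m = 23, n = 5
Numerator: 23 * 22 * 21 * 20 * 19
Denominator: 5! = 120
C(23, 5) = 33649


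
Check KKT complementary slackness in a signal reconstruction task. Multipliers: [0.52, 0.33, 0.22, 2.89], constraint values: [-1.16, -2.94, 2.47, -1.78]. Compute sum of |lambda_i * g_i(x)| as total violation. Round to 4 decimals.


KKT complementary slackness check:
lambda_1 * g_1 = 0.52 * -1.16 = -0.6032
lambda_2 * g_2 = 0.33 * -2.94 = -0.9702
lambda_3 * g_3 = 0.22 * 2.47 = 0.5434
lambda_4 * g_4 = 2.89 * -1.78 = -5.1442
Total violation = 0.6032 + 0.9702 + 0.5434 + 5.1442 = 7.261


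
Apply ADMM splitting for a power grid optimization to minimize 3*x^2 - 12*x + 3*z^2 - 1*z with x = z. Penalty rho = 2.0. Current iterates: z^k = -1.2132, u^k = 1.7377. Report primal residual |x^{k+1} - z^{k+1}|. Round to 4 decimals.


ADMM iteration with rho = 2.0, z^k = -1.2132, u^k = 1.7377
Step 1: x-update.
Minimize 3*x^2 - 12*x + (2.0/2)*(x + 1.2132 + 1.7377)^2
FOC: (2*3 + 2.0)*x = 12 + 2.0*(-1.2132 - 1.7377)
x^{k+1} = 0.7623
Step 2: z-update.
Minimize 3*z^2 - 1*z + (2.0/2)*(0.7623 - z + 1.7377)^2
FOC: (2*3 + 2.0)*z = 1 + 2.0*(0.7623 + 1.7377)
z^{k+1} = 0.75
Step 3: u-update.
u^{k+1} = 1.7377 + 0.7623 - 0.75 = 1.75
Step 4: Primal residual = |0.7623 - 0.75| = 0.0123


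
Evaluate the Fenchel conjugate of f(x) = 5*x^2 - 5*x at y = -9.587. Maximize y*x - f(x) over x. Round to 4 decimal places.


f*(y) = sup_x {y*x - a*x^2 - b*x} = sup_x {(y-b)*x - a*x^2}
FOC: (y - b) - 2a*x = 0 => x* = (y - b)/(2a)
x* = (-9.587 + 5)/(2*5) = -0.4587
f*(-9.587) = (y-b)^2/(4a) = (-9.587 + 5)^2/(4*5)
= 21.0406/20 = 1.052


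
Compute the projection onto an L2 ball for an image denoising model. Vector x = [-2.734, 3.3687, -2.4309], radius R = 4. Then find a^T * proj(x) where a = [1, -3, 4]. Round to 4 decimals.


Step 1: Compute ||x|| (intermediates to 6 decimals).
||x|| = sqrt((-2.734)^2 + 3.3687^2 + (-2.4309)^2) = 4.973145
Step 2: Project.
Since ||x|| > R, scale = R/||x|| = 4/4.973145 = 0.80432, proj(x) = scale * x
proj(x) = [-2.199011, 2.709513, -1.955221]
Step 3: Dot product.
a^T * proj(x) = 1*(-2.199011) - 3*2.709513 + 4*(-1.955221) = -18.1484


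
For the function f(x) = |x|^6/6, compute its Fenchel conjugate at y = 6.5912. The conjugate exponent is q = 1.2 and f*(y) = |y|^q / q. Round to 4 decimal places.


The conjugate exponent q satisfies 1/p + 1/q = 1.
p = 6, so q = 6/(6 - 1) = 1.2
|y|^q = 6.5912^1.2 = 9.6108
f*(6.5912) = 9.6108 / 1.2 = 8.009


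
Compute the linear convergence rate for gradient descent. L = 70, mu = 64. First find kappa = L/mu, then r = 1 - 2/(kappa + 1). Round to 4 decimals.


Step 1: Compute the condition number.
kappa = L/mu = 70/64 = 1.0938
Step 2: Compute the convergence rate.
r = 1 - 2/(kappa + 1) = 1 - 2*mu/(L + mu) = (L - mu)/(L + mu) = 6/134 = 0.0448


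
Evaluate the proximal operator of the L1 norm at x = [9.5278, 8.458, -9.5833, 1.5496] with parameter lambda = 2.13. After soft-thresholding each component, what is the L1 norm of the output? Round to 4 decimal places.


Soft-thresholding with lambda = 2.13:
prox(9.5278) = sign(9.5278)*max(|9.5278| - 2.13, 0) = 7.3978
prox(8.458) = sign(8.458)*max(|8.458| - 2.13, 0) = 6.328
prox(-9.5833) = sign(-9.5833)*max(|-9.5833| - 2.13, 0) = -7.4533
prox(1.5496) = sign(1.5496)*max(|1.5496| - 2.13, 0) = 0.0
prox(x) = [7.3978, 6.328, -7.4533, 0.0]
||prox(x)||_1 = 7.3978 + 6.328 + 7.4533 + 0.0 = 21.1791


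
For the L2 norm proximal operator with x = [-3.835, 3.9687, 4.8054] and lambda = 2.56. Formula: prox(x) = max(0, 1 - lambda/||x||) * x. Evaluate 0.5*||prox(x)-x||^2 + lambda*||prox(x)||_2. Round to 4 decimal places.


Step 1: Compute ||x||.
||x|| = 7.3178
Step 2: Compute scaling factor.
scale = max(0, 1 - 2.56/7.3178) = 0.6502
Step 3: prox(x) = [-2.4934, 2.5803, 3.1243]
||prox(x)|| = 4.7578
Step 4: Proximal objective.
0.5*||prox-x||^2 = 3.2768
lambda*||prox|| = 12.18
Total = 15.4567


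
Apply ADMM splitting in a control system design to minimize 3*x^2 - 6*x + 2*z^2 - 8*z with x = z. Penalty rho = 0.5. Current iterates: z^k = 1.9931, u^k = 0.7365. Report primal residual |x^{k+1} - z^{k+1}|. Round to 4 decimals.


ADMM iteration with rho = 0.5, z^k = 1.9931, u^k = 0.7365
Step 1: x-update.
Minimize 3*x^2 - 6*x + (0.5/2)*(x - 1.9931 + 0.7365)^2
FOC: (2*3 + 0.5)*x = 6 + 0.5*(1.9931 - 0.7365)
x^{k+1} = 1.0197
Step 2: z-update.
Minimize 2*z^2 - 8*z + (0.5/2)*(1.0197 - z + 0.7365)^2
FOC: (2*2 + 0.5)*z = 8 + 0.5*(1.0197 + 0.7365)
z^{k+1} = 1.9729
Step 3: u-update.
u^{k+1} = 0.7365 + 1.0197 - 1.9729 = -0.2167
Step 4: Primal residual = |1.0197 - 1.9729| = 0.9532


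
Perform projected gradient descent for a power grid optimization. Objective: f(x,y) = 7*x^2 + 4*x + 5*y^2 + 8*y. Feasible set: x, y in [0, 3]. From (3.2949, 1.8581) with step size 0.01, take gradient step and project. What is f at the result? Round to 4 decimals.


Step 1: Compute gradient at (3.2949, 1.8581).
grad_x = 2*7*3.2949 + 4 = 50.1286
grad_y = 2*5*1.8581 + 8 = 26.581
Step 2: Gradient step.
x_raw = 3.2949 - 0.01*50.1286 = 2.7936
y_raw = 1.8581 - 0.01*26.581 = 1.5923
Step 3: Project onto [0, 3].
x_proj = clip(2.7936) = 2.7936
y_proj = clip(1.5923) = 1.5923
Step 4: Evaluate f.
f(2.7936, 1.5923) = 91.2197


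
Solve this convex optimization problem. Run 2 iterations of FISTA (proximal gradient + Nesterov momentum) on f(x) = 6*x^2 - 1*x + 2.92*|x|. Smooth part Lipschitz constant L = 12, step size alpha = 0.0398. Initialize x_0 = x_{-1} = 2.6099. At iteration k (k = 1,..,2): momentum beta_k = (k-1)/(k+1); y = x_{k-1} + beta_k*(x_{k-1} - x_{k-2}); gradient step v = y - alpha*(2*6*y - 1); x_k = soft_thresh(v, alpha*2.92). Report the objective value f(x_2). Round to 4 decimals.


FISTA on f(x) = 6*x^2 - 1*x + 2.92*|x|
L = 12, alpha = 0.0398
Iteration 1: beta = 0.0, y = 2.6099 + 0.0*(2.6099 - 2.6099) = 2.6099
  grad(y) = 30.3188, v = y - alpha*grad = 1.4032
  prox(v) = soft_thresh(1.4032, 0.1162) = 1.287
Iteration 2: beta = 0.3333, y = 1.287 + 0.3333*(1.287 - 2.6099) = 0.846
  grad(y) = 9.1523, v = y - alpha*grad = 0.4818
  prox(v) = soft_thresh(0.4818, 0.1162) = 0.3655
f(x_2) = 6*0.3655^2 - 1*0.3655 + 2.92*|0.3655| = 1.5036


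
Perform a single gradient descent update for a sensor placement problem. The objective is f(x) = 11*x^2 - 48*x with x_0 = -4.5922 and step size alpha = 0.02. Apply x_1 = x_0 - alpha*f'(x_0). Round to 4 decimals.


We compute the gradient at x_0 and apply the update.
f'(x) = 22*x - 48
f'(-4.5922) = 22*-4.5922 - 48 = -149.0284
x_1 = -4.5922 - 0.02*-149.0284 = -1.6116


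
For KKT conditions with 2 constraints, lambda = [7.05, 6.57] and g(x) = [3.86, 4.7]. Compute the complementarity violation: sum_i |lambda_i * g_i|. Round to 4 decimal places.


KKT complementary slackness check:
lambda_1 * g_1 = 7.05 * 3.86 = 27.213
lambda_2 * g_2 = 6.57 * 4.7 = 30.879
Total violation = 27.213 + 30.879 = 58.092


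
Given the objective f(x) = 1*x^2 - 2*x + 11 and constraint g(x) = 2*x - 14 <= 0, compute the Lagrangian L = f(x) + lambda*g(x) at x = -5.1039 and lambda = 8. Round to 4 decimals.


Step 1: Evaluate f(x).
f(-5.1039) = 1*(-5.1039)^2 - 2*(-5.1039) + 11 = 47.2576
Step 2: Evaluate g(x).
g(-5.1039) = 2*-5.1039 - 14 = -24.2078
Step 3: Compute Lagrangian.
L = 47.2576 + 8*-24.2078 = -146.4048


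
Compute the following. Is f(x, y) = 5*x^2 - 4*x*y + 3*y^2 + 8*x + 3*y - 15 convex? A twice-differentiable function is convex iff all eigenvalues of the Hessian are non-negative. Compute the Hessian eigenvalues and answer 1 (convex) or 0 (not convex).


The Hessian of f(x,y) = 5*x^2 - 4*x*y + 3*y^2 + 8*x + 3*y - 15 is:
H = [[10, -4], [-4, 6]]
Trace = 10 + 6 = 16
Determinant = 10*6 - (-4)^2 = 44
Discriminant = (16)^2 - 4*44 = 80.0
Eigenvalues: lambda_1 = 3.5279, lambda_2 = 12.4721
The function is convex.

1


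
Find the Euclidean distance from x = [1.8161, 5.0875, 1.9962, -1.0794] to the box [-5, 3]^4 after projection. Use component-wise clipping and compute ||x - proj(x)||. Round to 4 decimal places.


Project each component onto [-5, 3].
clip(1.8161) = 1.8161, clip(5.0875) = 3.0, clip(1.9962) = 1.9962, clip(-1.0794) = -1.0794
Projection = [1.8161, 3.0, 1.9962, -1.0794]
Squared diffs: [0.0, 4.3577, 0.0, 0.0]
Distance = sqrt(4.3577) = 2.0875


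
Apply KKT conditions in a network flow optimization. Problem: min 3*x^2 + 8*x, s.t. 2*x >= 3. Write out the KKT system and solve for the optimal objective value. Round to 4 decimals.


Step 1: Try lambda = 0 (constraint inactive).
x_unc = -8/(2*3) = -1.3333
Check: 2*-1.3333 = -2.6666 < 3 -- violated!
Step 2: Constraint must be active: 2*x = 3
x* = 3/2 = 1.5
lambda = (2*3*1.5 + 8)/2 = 8.5
Step 3: Compute optimal value.
f(x*) = 3*1.5^2 + 8*1.5 = 18.75


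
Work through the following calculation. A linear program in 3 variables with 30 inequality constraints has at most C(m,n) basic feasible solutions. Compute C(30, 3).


Each vertex corresponds to some choice of n active constraints out of m, so the number of vertices is at most C(m, n) = m! / (n!(m-n)!).
m = 30, n = 3
Numerator: 30 * 29 * 28
Denominator: 3! = 6
C(30, 3) = 4060


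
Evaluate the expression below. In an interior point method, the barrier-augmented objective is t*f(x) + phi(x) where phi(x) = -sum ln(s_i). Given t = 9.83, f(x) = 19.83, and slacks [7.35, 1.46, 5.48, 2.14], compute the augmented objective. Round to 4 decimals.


Step 1: Compute log-barrier.
ln values: [1.9947, 0.3784, 1.7011, 0.7608]
phi = -(1.9947 + 0.3784 + 1.7011 + 0.7608) = -4.835
Step 2: Compute augmented objective.
t*f(x) = 9.83*19.83 = 194.9289
Total = 194.9289 - 4.835 = 190.0939


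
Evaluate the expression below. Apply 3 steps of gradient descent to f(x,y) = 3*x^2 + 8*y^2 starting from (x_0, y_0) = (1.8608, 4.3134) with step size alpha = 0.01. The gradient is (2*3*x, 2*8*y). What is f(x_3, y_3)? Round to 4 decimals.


Gradient descent on f(x,y) = 3*x^2 + 8*y^2.
Starting point: (1.8608, 4.3134), alpha = 0.01
Step 1: grad_x = 2*3*1.8608 = 11.1648, grad_y = 2*8*4.3134 = 69.0144
  x_1 = 1.8608 - 0.01*11.1648 = 1.7492
  y_1 = 4.3134 - 0.01*69.0144 = 3.6233
Step 2: grad_x = 2*3*1.7492 = 10.4949, grad_y = 2*8*3.6233 = 57.9721
  x_2 = 1.7492 - 0.01*10.4949 = 1.6442
  y_2 = 3.6233 - 0.01*57.9721 = 3.0435
Step 3: grad_x = 2*3*1.6442 = 9.8652, grad_y = 2*8*3.0435 = 48.6966
  x_3 = 1.6442 - 0.01*9.8652 = 1.5456
  y_3 = 3.0435 - 0.01*48.6966 = 2.5566
f(1.5456, 2.5566) = 3*1.5456^2 + 8*2.5566^2 = 59.4546


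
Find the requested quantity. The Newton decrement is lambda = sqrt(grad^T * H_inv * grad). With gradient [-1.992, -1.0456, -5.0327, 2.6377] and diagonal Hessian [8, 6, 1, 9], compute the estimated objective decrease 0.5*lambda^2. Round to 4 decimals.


Step 1: H is diagonal, so H^(-1) * g = [-0.249, -0.1743, -5.0327, 0.2931].
Step 2: g^T H^(-1) g = sum_i g_i^2 / H_ii
  = (-1.992)^2/8 + (-1.0456)^2/6 + (-5.0327)^2/1 + (2.6377)^2/9
  = 0.496 + 0.1822 + 25.3281 + 0.7731 = 26.7793
Step 3: Objective decrease = 0.5 * g^T H^(-1) g = 13.3897


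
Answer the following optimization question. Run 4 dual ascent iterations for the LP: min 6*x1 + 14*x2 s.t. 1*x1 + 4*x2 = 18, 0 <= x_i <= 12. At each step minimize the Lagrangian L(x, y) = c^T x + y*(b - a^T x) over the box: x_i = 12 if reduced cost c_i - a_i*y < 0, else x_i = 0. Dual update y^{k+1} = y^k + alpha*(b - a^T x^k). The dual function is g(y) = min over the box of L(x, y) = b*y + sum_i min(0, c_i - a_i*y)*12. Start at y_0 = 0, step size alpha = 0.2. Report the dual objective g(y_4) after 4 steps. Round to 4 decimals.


Dual ascent for LP: min 6*x1 + 14*x2, 1*x1 + 4*x2 = 18, 0 <= x_i <= 12
Step 1: y^k = 0.0, reduced costs: (6.0, 14.0)
  x^k = (0.0, 0.0), subgradient = b - a^T x = 18.0
  y^{k+1} = 0.0 + 0.2*18.0 = 3.6
Step 2: y^k = 3.6, reduced costs: (2.4, -0.4)
  x^k = (0.0, 12.0), subgradient = b - a^T x = -30.0
  y^{k+1} = 3.6 + 0.2*-30.0 = -2.4
Step 3: y^k = -2.4, reduced costs: (8.4, 23.6)
  x^k = (0.0, 0.0), subgradient = b - a^T x = 18.0
  y^{k+1} = -2.4 + 0.2*18.0 = 1.2
Step 4: y^k = 1.2, reduced costs: (4.8, 9.2)
  x^k = (0.0, 0.0), subgradient = b - a^T x = 18.0
  y^{k+1} = 1.2 + 0.2*18.0 = 4.8
Dual objective at y_4 = 4.8: reduced costs (1.2, -5.2), box minimizer x = (0.0, 12.0)
g(y_4) = b*y + (c1 - a1*y)*x1 + (c2 - a2*y)*x2 = 18*4.8 + 1.2*0.0 + (-5.2)*12.0 = 86.4 + 0.0 - 62.4 = 24.0


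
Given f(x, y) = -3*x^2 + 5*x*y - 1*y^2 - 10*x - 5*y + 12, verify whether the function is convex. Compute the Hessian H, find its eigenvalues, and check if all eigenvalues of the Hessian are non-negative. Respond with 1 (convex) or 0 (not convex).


The Hessian of f(x,y) = -3*x^2 + 5*x*y - 1*y^2 - 10*x - 5*y + 12 is:
H = [[-6, 5], [5, -2]]
Trace = -6 - 2 = -8
Determinant = -6*-2 - (5)^2 = -13
Discriminant = (-8)^2 - 4*-13 = 116.0
Eigenvalues: lambda_1 = -9.3852, lambda_2 = 1.3852
The function is not convex.

0


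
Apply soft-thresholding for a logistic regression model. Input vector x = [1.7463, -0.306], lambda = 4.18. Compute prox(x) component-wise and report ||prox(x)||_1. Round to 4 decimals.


Soft-thresholding with lambda = 4.18:
prox(1.7463) = sign(1.7463)*max(|1.7463| - 4.18, 0) = 0.0
prox(-0.306) = sign(-0.306)*max(|-0.306| - 4.18, 0) = 0.0
prox(x) = [0.0, 0.0]
||prox(x)||_1 = 0.0 + 0.0 = 0.0


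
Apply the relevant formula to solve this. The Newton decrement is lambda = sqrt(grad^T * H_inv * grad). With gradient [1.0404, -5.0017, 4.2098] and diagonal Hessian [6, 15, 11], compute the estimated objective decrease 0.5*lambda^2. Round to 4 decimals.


Step 1: H is diagonal, so H^(-1) * g = [0.1734, -0.3334, 0.3827].
Step 2: g^T H^(-1) g = sum_i g_i^2 / H_ii
  = (1.0404)^2/6 + (-5.0017)^2/15 + (4.2098)^2/11
  = 0.1804 + 1.6678 + 1.6111 = 3.4593
Step 3: Objective decrease = 0.5 * g^T H^(-1) g = 1.7297


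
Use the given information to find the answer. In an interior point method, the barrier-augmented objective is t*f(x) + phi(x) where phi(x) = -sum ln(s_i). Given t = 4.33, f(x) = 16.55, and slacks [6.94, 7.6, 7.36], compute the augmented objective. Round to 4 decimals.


Step 1: Compute log-barrier.
ln values: [1.9373, 2.0281, 1.9961]
phi = -(1.9373 + 2.0281 + 1.9961) = -5.9615
Step 2: Compute augmented objective.
t*f(x) = 4.33*16.55 = 71.6615
Total = 71.6615 - 5.9615 = 65.7


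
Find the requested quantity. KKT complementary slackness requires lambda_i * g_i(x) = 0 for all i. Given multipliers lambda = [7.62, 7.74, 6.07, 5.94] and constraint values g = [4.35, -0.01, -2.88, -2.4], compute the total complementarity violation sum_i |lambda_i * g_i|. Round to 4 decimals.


KKT complementary slackness check:
lambda_1 * g_1 = 7.62 * 4.35 = 33.147
lambda_2 * g_2 = 7.74 * -0.01 = -0.0774
lambda_3 * g_3 = 6.07 * -2.88 = -17.4816
lambda_4 * g_4 = 5.94 * -2.4 = -14.256
Total violation = 33.147 + 0.0774 + 17.4816 + 14.256 = 64.962


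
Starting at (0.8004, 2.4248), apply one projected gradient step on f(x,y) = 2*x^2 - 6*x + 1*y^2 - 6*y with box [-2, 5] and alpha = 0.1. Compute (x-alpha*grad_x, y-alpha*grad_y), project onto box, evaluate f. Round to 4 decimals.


Step 1: Compute gradient at (0.8004, 2.4248).
grad_x = 2*2*0.8004 - 6 = -2.7984
grad_y = 2*1*2.4248 - 6 = -1.1504
Step 2: Gradient step.
x_raw = 0.8004 - 0.1*-2.7984 = 1.0802
y_raw = 2.4248 - 0.1*-1.1504 = 2.5398
Step 3: Project onto [-2, 5].
x_proj = clip(1.0802) = 1.0802
y_proj = clip(2.5398) = 2.5398
Step 4: Evaluate f.
f(1.0802, 2.5398) = -12.9359


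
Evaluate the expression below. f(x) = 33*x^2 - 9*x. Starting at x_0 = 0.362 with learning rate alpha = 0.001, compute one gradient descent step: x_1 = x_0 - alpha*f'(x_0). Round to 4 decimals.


We compute the gradient at x_0 and apply the update.
f'(x) = 66*x - 9
f'(0.362) = 66*0.362 - 9 = 14.892
x_1 = 0.362 - 0.001*14.892 = 0.3471


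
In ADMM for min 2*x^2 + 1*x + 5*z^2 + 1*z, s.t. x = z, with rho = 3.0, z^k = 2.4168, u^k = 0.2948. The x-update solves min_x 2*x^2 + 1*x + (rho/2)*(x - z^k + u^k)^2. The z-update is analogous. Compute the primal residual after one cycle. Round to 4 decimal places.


ADMM iteration with rho = 3.0, z^k = 2.4168, u^k = 0.2948
Step 1: x-update.
Minimize 2*x^2 + 1*x + (3.0/2)*(x - 2.4168 + 0.2948)^2
FOC: (2*2 + 3.0)*x = -1 + 3.0*(2.4168 - 0.2948)
x^{k+1} = 0.7666
Step 2: z-update.
Minimize 5*z^2 + 1*z + (3.0/2)*(0.7666 - z + 0.2948)^2
FOC: (2*5 + 3.0)*z = -1 + 3.0*(0.7666 + 0.2948)
z^{k+1} = 0.168
Step 3: u-update.
u^{k+1} = 0.2948 + 0.7666 - 0.168 = 0.8934
Step 4: Primal residual = |0.7666 - 0.168| = 0.5986


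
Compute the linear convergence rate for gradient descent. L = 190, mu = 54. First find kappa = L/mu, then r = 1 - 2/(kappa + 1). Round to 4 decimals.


Step 1: Compute the condition number.
kappa = L/mu = 190/54 = 3.5185
Step 2: Compute the convergence rate.
r = 1 - 2/(kappa + 1) = 1 - 2*mu/(L + mu) = (L - mu)/(L + mu) = 136/244 = 0.5574


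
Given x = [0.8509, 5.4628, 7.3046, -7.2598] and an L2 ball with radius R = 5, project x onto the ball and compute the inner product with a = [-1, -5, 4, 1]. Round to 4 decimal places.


Step 1: Compute ||x|| (intermediates to 6 decimals).
||x|| = sqrt(0.8509^2 + 5.4628^2 + 7.3046^2 + (-7.2598)^2) = 11.688802
Step 2: Project.
Since ||x|| > R, scale = R/||x|| = 5/11.688802 = 0.42776, proj(x) = scale * x
proj(x) = [0.363981, 2.336767, 3.124616, -3.105452]
Step 3: Dot product.
a^T * proj(x) = -1*0.363981 - 5*2.336767 + 4*3.124616 + 1*(-3.105452) = -2.6548


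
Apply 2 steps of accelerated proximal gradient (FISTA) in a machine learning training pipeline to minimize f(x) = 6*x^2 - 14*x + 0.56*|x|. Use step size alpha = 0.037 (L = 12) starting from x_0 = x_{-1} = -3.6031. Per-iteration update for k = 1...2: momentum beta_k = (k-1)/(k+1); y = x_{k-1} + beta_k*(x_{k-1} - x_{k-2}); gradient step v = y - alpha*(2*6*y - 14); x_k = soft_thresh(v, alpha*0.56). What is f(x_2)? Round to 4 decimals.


FISTA on f(x) = 6*x^2 - 14*x + 0.56*|x|
L = 12, alpha = 0.037
Iteration 1: beta = 0.0, y = -3.6031 + 0.0*(-3.6031 + 3.6031) = -3.6031
  grad(y) = -57.2372, v = y - alpha*grad = -1.4853
  prox(v) = soft_thresh(-1.4853, 0.0207) = -1.4646
Iteration 2: beta = 0.3333, y = -1.4646 + 0.3333*(-1.4646 + 3.6031) = -0.7518
  grad(y) = -23.0213, v = y - alpha*grad = 0.1
  prox(v) = soft_thresh(0.1, 0.0207) = 0.0793
f(x_2) = 6*0.0793^2 - 14*0.0793 + 0.56*|0.0793| = -1.028


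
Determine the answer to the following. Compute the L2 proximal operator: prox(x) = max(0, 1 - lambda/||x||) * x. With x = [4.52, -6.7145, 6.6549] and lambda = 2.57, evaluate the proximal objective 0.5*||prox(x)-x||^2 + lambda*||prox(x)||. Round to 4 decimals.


Step 1: Compute ||x||.
||x|| = 10.4787
Step 2: Compute scaling factor.
scale = max(0, 1 - 2.57/10.4787) = 0.7547
Step 3: prox(x) = [3.4114, -5.0677, 5.0227]
||prox(x)|| = 7.9087
Step 4: Proximal objective.
0.5*||prox-x||^2 = 3.3025
lambda*||prox|| = 20.3254
Total = 23.6277


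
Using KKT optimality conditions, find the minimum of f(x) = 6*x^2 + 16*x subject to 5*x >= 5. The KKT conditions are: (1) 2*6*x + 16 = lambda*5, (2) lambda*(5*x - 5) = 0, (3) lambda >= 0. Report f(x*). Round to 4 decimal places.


Step 1: Try lambda = 0 (constraint inactive).
x_unc = -16/(2*6) = -1.3333
Check: 5*-1.3333 = -6.6665 < 5 -- violated!
Step 2: Constraint must be active: 5*x = 5
x* = 5/5 = 1.0
lambda = (2*6*1.0 + 16)/5 = 5.6
Step 3: Compute optimal value.
f(x*) = 6*1.0^2 + 16*1.0 = 22.0


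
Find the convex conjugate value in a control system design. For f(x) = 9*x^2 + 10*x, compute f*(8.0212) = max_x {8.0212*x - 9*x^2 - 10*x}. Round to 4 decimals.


f*(y) = sup_x {y*x - a*x^2 - b*x} = sup_x {(y-b)*x - a*x^2}
FOC: (y - b) - 2a*x = 0 => x* = (y - b)/(2a)
x* = (8.0212 - 10)/(2*9) = -0.1099
f*(8.0212) = (y-b)^2/(4a) = (8.0212 - 10)^2/(4*9)
= 3.9156/36 = 0.1088
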